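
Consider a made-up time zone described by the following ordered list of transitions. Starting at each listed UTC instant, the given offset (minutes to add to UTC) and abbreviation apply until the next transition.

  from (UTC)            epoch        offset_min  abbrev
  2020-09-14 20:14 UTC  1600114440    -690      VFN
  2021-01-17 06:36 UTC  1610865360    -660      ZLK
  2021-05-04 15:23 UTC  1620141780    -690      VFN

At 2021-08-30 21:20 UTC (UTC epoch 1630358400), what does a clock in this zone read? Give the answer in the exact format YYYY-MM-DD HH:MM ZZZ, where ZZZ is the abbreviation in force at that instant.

Query: 2021-08-30 21:20 UTC
Rule 3/3 (VFN, -11:30): 2021-05-04 15:23 UTC ≤ query < +∞
21·60 + 20 - 690 = 590 min
590 = 0·1440 + 590; 590 = 9·60 + 50 → 09:50, same day
→ 2021-08-30 09:50 VFN

2021-08-30 09:50 VFN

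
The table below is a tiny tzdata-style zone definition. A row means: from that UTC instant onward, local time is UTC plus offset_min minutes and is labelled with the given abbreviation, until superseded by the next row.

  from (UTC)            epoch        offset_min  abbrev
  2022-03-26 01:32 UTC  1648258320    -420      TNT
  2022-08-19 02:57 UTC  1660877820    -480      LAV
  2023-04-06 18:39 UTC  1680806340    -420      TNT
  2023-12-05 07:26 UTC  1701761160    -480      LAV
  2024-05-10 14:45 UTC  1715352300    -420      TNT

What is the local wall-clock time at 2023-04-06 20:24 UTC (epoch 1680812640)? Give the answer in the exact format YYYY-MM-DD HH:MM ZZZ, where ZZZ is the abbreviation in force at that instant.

2023-04-06 13:24 TNT

Query: 2023-04-06 20:24 UTC
Rule 3/5 (TNT, -07:00): 2023-04-06 18:39 UTC ≤ query < 2023-12-05 07:26 UTC
20·60 + 24 - 420 = 804 min
804 = 0·1440 + 804; 804 = 13·60 + 24 → 13:24, same day
→ 2023-04-06 13:24 TNT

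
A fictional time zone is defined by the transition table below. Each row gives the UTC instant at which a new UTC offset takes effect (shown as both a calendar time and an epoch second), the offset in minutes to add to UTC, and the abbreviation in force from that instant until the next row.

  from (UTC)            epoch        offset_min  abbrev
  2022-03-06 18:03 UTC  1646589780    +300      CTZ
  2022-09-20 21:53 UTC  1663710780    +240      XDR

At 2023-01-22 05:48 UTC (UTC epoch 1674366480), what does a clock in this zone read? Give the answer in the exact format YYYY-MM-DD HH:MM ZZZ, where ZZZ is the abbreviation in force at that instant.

2023-01-22 09:48 XDR

Query: 2023-01-22 05:48 UTC
Rule 2/2 (XDR, +04:00): 2022-09-20 21:53 UTC ≤ query < +∞
5·60 + 48 + 240 = 588 min
588 = 0·1440 + 588; 588 = 9·60 + 48 → 09:48, same day
→ 2023-01-22 09:48 XDR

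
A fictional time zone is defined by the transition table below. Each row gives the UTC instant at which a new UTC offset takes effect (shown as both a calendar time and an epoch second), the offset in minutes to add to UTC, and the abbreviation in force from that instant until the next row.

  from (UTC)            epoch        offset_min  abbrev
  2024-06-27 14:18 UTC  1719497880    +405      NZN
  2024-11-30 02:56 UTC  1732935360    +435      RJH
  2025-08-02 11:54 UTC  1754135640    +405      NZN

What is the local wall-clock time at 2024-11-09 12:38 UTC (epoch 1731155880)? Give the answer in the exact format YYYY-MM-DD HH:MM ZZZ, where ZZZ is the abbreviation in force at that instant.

Query: 2024-11-09 12:38 UTC
Rule 1/3 (NZN, +06:45): 2024-06-27 14:18 UTC ≤ query < 2024-11-30 02:56 UTC
12·60 + 38 + 405 = 1163 min
1163 = 0·1440 + 1163; 1163 = 19·60 + 23 → 19:23, same day
→ 2024-11-09 19:23 NZN

2024-11-09 19:23 NZN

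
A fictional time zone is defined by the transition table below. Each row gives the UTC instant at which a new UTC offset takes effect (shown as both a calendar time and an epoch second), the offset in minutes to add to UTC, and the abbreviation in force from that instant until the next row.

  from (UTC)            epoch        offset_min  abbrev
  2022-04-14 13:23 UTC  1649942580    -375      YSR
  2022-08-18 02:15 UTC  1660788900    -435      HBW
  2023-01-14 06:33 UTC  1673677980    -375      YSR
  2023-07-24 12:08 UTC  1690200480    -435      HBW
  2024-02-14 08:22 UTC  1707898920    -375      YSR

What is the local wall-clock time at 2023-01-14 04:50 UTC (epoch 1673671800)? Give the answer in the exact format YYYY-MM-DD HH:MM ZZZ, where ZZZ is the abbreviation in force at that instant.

Query: 2023-01-14 04:50 UTC
Rule 2/5 (HBW, -07:15): 2022-08-18 02:15 UTC ≤ query < 2023-01-14 06:33 UTC
4·60 + 50 - 435 = -145 min
-145 = -1·1440 + 1295; 1295 = 21·60 + 35 → 21:35, 2023-01-14 - 1 day = 2023-01-13
→ 2023-01-13 21:35 HBW

2023-01-13 21:35 HBW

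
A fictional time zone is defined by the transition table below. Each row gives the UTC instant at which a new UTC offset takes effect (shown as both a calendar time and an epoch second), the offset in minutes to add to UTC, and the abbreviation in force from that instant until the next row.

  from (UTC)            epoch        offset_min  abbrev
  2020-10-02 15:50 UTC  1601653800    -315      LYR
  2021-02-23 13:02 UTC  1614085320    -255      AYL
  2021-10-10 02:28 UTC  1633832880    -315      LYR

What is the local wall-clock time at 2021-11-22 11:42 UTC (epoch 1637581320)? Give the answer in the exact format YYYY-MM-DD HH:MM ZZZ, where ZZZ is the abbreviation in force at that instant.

Query: 2021-11-22 11:42 UTC
Rule 3/3 (LYR, -05:15): 2021-10-10 02:28 UTC ≤ query < +∞
11·60 + 42 - 315 = 387 min
387 = 0·1440 + 387; 387 = 6·60 + 27 → 06:27, same day
→ 2021-11-22 06:27 LYR

2021-11-22 06:27 LYR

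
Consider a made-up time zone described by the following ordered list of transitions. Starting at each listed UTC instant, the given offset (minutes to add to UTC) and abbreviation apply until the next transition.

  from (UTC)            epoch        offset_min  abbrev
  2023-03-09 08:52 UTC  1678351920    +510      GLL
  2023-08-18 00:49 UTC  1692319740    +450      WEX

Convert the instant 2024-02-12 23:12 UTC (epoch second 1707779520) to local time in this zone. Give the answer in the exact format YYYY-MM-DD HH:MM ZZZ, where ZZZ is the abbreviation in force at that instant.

Query: 2024-02-12 23:12 UTC
Rule 2/2 (WEX, +07:30): 2023-08-18 00:49 UTC ≤ query < +∞
23·60 + 12 + 450 = 1842 min
1842 = 1·1440 + 402; 402 = 6·60 + 42 → 06:42, 2024-02-12 + 1 day = 2024-02-13
→ 2024-02-13 06:42 WEX

2024-02-13 06:42 WEX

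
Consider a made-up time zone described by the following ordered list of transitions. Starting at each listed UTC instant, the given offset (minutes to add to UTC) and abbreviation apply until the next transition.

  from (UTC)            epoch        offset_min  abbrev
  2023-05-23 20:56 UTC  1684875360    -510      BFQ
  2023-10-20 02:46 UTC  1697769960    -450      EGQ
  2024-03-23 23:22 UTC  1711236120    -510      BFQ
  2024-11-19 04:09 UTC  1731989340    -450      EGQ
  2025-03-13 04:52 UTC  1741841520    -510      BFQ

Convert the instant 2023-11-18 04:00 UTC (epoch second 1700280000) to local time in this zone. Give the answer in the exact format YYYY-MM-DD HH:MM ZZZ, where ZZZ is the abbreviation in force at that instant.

Query: 2023-11-18 04:00 UTC
Rule 2/5 (EGQ, -07:30): 2023-10-20 02:46 UTC ≤ query < 2024-03-23 23:22 UTC
4·60 + 0 - 450 = -210 min
-210 = -1·1440 + 1230; 1230 = 20·60 + 30 → 20:30, 2023-11-18 - 1 day = 2023-11-17
→ 2023-11-17 20:30 EGQ

2023-11-17 20:30 EGQ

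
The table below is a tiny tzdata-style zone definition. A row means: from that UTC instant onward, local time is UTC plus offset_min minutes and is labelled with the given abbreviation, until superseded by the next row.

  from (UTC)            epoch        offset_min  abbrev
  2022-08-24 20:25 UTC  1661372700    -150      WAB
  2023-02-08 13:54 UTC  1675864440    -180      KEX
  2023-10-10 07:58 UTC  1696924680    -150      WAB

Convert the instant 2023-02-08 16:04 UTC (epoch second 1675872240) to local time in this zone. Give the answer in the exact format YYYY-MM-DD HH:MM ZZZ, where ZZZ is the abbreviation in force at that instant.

2023-02-08 13:04 KEX

Query: 2023-02-08 16:04 UTC
Rule 2/3 (KEX, -03:00): 2023-02-08 13:54 UTC ≤ query < 2023-10-10 07:58 UTC
16·60 + 4 - 180 = 784 min
784 = 0·1440 + 784; 784 = 13·60 + 4 → 13:04, same day
→ 2023-02-08 13:04 KEX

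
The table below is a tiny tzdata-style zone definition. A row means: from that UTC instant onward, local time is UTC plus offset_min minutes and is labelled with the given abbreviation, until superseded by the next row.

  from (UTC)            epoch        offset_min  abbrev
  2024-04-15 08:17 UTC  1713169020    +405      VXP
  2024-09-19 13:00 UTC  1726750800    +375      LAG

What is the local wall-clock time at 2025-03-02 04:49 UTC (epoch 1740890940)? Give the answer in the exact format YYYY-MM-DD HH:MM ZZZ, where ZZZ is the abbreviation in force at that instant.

Query: 2025-03-02 04:49 UTC
Rule 2/2 (LAG, +06:15): 2024-09-19 13:00 UTC ≤ query < +∞
4·60 + 49 + 375 = 664 min
664 = 0·1440 + 664; 664 = 11·60 + 4 → 11:04, same day
→ 2025-03-02 11:04 LAG

2025-03-02 11:04 LAG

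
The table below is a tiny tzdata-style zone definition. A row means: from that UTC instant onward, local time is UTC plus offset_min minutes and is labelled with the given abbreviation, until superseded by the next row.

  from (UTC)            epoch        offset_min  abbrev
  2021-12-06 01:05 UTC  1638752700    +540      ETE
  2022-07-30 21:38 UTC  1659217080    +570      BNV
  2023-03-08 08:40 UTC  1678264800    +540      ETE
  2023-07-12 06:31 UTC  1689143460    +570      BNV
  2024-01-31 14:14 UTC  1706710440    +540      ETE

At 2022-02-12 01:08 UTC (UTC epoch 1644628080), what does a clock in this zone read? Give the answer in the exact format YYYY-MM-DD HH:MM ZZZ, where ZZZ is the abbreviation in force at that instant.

2022-02-12 10:08 ETE

Query: 2022-02-12 01:08 UTC
Rule 1/5 (ETE, +09:00): 2021-12-06 01:05 UTC ≤ query < 2022-07-30 21:38 UTC
1·60 + 8 + 540 = 608 min
608 = 0·1440 + 608; 608 = 10·60 + 8 → 10:08, same day
→ 2022-02-12 10:08 ETE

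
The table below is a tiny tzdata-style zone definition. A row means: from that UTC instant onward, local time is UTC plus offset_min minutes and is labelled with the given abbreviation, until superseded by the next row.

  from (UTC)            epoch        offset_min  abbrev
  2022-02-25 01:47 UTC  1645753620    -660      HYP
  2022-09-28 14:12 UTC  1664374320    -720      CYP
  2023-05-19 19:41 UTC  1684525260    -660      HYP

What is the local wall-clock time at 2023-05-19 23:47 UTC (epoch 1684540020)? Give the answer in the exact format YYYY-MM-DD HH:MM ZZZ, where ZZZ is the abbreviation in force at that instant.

Query: 2023-05-19 23:47 UTC
Rule 3/3 (HYP, -11:00): 2023-05-19 19:41 UTC ≤ query < +∞
23·60 + 47 - 660 = 767 min
767 = 0·1440 + 767; 767 = 12·60 + 47 → 12:47, same day
→ 2023-05-19 12:47 HYP

2023-05-19 12:47 HYP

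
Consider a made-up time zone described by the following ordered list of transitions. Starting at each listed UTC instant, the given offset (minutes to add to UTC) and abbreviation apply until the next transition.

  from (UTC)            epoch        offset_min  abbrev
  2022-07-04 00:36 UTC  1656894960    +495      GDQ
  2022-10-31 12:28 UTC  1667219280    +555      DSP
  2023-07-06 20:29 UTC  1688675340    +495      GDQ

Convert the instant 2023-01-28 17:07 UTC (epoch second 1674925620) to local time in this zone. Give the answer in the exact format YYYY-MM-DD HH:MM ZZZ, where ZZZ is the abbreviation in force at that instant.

2023-01-29 02:22 DSP

Query: 2023-01-28 17:07 UTC
Rule 2/3 (DSP, +09:15): 2022-10-31 12:28 UTC ≤ query < 2023-07-06 20:29 UTC
17·60 + 7 + 555 = 1582 min
1582 = 1·1440 + 142; 142 = 2·60 + 22 → 02:22, 2023-01-28 + 1 day = 2023-01-29
→ 2023-01-29 02:22 DSP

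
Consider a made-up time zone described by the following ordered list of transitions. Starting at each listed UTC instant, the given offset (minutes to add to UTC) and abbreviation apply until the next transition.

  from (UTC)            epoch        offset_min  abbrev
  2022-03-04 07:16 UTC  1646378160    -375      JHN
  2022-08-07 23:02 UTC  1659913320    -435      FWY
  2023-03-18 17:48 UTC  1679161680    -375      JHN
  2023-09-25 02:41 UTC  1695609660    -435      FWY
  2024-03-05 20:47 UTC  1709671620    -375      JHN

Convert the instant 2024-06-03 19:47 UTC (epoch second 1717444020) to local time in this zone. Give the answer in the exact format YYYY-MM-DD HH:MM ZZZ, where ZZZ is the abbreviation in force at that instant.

Query: 2024-06-03 19:47 UTC
Rule 5/5 (JHN, -06:15): 2024-03-05 20:47 UTC ≤ query < +∞
19·60 + 47 - 375 = 812 min
812 = 0·1440 + 812; 812 = 13·60 + 32 → 13:32, same day
→ 2024-06-03 13:32 JHN

2024-06-03 13:32 JHN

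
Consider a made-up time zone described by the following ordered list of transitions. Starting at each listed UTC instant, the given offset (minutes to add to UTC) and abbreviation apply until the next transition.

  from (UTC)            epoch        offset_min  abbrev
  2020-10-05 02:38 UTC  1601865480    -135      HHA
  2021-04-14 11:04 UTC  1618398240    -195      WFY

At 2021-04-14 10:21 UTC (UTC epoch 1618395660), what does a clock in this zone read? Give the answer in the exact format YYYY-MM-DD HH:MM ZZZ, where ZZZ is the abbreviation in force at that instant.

2021-04-14 08:06 HHA

Query: 2021-04-14 10:21 UTC
Rule 1/2 (HHA, -02:15): 2020-10-05 02:38 UTC ≤ query < 2021-04-14 11:04 UTC
10·60 + 21 - 135 = 486 min
486 = 0·1440 + 486; 486 = 8·60 + 6 → 08:06, same day
→ 2021-04-14 08:06 HHA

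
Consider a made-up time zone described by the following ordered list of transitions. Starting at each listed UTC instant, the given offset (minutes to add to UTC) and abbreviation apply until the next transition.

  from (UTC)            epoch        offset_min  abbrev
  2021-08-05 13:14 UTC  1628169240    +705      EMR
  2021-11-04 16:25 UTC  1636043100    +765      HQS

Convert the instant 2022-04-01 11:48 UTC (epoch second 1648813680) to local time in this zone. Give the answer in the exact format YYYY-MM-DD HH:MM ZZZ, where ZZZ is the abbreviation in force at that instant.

Query: 2022-04-01 11:48 UTC
Rule 2/2 (HQS, +12:45): 2021-11-04 16:25 UTC ≤ query < +∞
11·60 + 48 + 765 = 1473 min
1473 = 1·1440 + 33; 33 = 0·60 + 33 → 00:33, 2022-04-01 + 1 day = 2022-04-02
→ 2022-04-02 00:33 HQS

2022-04-02 00:33 HQS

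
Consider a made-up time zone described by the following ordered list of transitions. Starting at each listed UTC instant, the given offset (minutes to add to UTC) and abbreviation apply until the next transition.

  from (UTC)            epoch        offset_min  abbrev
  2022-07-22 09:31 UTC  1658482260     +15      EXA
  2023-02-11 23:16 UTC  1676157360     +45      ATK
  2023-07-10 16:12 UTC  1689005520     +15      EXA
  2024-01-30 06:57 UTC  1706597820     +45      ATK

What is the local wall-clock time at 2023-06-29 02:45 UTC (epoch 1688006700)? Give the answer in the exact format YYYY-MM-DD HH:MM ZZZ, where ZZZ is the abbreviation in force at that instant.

Query: 2023-06-29 02:45 UTC
Rule 2/4 (ATK, +00:45): 2023-02-11 23:16 UTC ≤ query < 2023-07-10 16:12 UTC
2·60 + 45 + 45 = 210 min
210 = 0·1440 + 210; 210 = 3·60 + 30 → 03:30, same day
→ 2023-06-29 03:30 ATK

2023-06-29 03:30 ATK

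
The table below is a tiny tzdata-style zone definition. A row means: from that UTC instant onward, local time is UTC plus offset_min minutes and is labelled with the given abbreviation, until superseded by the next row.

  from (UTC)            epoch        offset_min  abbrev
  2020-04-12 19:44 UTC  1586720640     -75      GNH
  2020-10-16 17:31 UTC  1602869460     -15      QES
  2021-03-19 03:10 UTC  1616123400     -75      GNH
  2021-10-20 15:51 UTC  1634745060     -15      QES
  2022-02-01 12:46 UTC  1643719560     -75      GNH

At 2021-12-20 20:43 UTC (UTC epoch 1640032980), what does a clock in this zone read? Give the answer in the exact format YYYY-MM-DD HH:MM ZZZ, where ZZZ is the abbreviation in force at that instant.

Query: 2021-12-20 20:43 UTC
Rule 4/5 (QES, -00:15): 2021-10-20 15:51 UTC ≤ query < 2022-02-01 12:46 UTC
20·60 + 43 - 15 = 1228 min
1228 = 0·1440 + 1228; 1228 = 20·60 + 28 → 20:28, same day
→ 2021-12-20 20:28 QES

2021-12-20 20:28 QES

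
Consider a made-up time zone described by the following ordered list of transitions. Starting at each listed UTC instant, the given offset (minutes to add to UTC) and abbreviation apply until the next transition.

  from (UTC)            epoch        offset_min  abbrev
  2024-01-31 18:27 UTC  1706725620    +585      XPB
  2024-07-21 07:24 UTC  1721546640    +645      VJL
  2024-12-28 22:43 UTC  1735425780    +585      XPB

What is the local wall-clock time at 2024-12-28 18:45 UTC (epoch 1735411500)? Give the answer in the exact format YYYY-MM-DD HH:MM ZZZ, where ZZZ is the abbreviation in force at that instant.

Query: 2024-12-28 18:45 UTC
Rule 2/3 (VJL, +10:45): 2024-07-21 07:24 UTC ≤ query < 2024-12-28 22:43 UTC
18·60 + 45 + 645 = 1770 min
1770 = 1·1440 + 330; 330 = 5·60 + 30 → 05:30, 2024-12-28 + 1 day = 2024-12-29
→ 2024-12-29 05:30 VJL

2024-12-29 05:30 VJL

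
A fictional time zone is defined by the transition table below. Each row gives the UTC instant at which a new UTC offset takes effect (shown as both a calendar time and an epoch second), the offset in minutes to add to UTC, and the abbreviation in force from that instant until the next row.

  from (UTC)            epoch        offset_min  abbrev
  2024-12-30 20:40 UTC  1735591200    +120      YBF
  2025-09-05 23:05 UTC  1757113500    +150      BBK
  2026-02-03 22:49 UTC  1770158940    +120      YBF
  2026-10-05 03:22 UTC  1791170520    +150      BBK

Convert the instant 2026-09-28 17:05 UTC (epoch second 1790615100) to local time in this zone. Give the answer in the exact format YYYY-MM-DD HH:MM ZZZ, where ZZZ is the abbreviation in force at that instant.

Query: 2026-09-28 17:05 UTC
Rule 3/4 (YBF, +02:00): 2026-02-03 22:49 UTC ≤ query < 2026-10-05 03:22 UTC
17·60 + 5 + 120 = 1145 min
1145 = 0·1440 + 1145; 1145 = 19·60 + 5 → 19:05, same day
→ 2026-09-28 19:05 YBF

2026-09-28 19:05 YBF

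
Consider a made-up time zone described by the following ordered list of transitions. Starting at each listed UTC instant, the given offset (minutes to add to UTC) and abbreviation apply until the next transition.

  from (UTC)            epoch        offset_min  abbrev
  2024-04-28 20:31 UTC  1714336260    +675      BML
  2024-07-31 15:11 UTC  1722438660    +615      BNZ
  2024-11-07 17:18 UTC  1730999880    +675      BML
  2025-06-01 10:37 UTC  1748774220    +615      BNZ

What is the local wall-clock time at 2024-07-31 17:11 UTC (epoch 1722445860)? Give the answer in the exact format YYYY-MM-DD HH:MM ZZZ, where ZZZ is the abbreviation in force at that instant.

2024-08-01 03:26 BNZ

Query: 2024-07-31 17:11 UTC
Rule 2/4 (BNZ, +10:15): 2024-07-31 15:11 UTC ≤ query < 2024-11-07 17:18 UTC
17·60 + 11 + 615 = 1646 min
1646 = 1·1440 + 206; 206 = 3·60 + 26 → 03:26, 2024-07-31 + 1 day = 2024-08-01
→ 2024-08-01 03:26 BNZ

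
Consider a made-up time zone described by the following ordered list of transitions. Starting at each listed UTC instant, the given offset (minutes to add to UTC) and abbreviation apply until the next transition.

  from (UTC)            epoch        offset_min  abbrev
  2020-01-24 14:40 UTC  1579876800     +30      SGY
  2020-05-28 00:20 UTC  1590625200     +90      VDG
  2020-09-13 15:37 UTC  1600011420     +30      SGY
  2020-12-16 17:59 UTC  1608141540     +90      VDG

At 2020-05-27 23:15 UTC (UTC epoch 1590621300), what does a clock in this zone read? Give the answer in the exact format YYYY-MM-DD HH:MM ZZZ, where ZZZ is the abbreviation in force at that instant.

Query: 2020-05-27 23:15 UTC
Rule 1/4 (SGY, +00:30): 2020-01-24 14:40 UTC ≤ query < 2020-05-28 00:20 UTC
23·60 + 15 + 30 = 1425 min
1425 = 0·1440 + 1425; 1425 = 23·60 + 45 → 23:45, same day
→ 2020-05-27 23:45 SGY

2020-05-27 23:45 SGY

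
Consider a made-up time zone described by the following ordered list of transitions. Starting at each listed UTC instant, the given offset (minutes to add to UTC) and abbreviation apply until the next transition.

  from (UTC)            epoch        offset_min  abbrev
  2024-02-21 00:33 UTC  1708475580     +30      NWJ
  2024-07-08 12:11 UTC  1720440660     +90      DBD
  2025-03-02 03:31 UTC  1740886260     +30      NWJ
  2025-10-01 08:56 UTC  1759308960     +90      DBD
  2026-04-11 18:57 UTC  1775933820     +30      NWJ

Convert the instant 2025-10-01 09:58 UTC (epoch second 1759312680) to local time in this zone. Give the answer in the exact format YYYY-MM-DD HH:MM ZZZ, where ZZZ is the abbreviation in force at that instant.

2025-10-01 11:28 DBD

Query: 2025-10-01 09:58 UTC
Rule 4/5 (DBD, +01:30): 2025-10-01 08:56 UTC ≤ query < 2026-04-11 18:57 UTC
9·60 + 58 + 90 = 688 min
688 = 0·1440 + 688; 688 = 11·60 + 28 → 11:28, same day
→ 2025-10-01 11:28 DBD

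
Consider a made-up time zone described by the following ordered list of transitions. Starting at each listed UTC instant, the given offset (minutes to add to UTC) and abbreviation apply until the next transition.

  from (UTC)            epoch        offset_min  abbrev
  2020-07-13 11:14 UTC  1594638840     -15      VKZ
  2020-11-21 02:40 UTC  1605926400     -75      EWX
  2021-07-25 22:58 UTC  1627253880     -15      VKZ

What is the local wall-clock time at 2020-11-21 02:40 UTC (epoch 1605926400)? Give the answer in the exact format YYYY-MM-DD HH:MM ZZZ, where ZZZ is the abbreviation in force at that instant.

2020-11-21 01:25 EWX

Query: 2020-11-21 02:40 UTC
Rule 2/3 (EWX, -01:15): 2020-11-21 02:40 UTC ≤ query < 2021-07-25 22:58 UTC
2·60 + 40 - 75 = 85 min
85 = 0·1440 + 85; 85 = 1·60 + 25 → 01:25, same day
→ 2020-11-21 01:25 EWX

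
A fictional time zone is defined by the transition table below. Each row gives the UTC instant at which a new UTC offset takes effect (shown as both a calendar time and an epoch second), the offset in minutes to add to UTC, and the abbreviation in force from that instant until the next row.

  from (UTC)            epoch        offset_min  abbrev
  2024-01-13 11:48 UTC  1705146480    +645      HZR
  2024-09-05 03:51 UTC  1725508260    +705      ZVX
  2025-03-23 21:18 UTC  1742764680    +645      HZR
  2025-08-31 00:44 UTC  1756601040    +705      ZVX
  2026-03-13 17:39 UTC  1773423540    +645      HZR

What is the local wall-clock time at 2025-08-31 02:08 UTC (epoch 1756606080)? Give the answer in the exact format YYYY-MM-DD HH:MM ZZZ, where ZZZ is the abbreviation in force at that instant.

2025-08-31 13:53 ZVX

Query: 2025-08-31 02:08 UTC
Rule 4/5 (ZVX, +11:45): 2025-08-31 00:44 UTC ≤ query < 2026-03-13 17:39 UTC
2·60 + 8 + 705 = 833 min
833 = 0·1440 + 833; 833 = 13·60 + 53 → 13:53, same day
→ 2025-08-31 13:53 ZVX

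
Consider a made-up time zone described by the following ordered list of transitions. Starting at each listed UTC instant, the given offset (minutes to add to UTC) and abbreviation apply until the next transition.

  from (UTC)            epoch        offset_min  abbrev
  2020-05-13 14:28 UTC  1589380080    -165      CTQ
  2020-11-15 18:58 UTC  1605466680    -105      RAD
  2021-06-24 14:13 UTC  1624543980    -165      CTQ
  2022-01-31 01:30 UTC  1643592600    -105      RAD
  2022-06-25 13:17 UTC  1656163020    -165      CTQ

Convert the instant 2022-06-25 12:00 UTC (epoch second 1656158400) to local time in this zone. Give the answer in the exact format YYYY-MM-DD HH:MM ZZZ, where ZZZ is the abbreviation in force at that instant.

2022-06-25 10:15 RAD

Query: 2022-06-25 12:00 UTC
Rule 4/5 (RAD, -01:45): 2022-01-31 01:30 UTC ≤ query < 2022-06-25 13:17 UTC
12·60 + 0 - 105 = 615 min
615 = 0·1440 + 615; 615 = 10·60 + 15 → 10:15, same day
→ 2022-06-25 10:15 RAD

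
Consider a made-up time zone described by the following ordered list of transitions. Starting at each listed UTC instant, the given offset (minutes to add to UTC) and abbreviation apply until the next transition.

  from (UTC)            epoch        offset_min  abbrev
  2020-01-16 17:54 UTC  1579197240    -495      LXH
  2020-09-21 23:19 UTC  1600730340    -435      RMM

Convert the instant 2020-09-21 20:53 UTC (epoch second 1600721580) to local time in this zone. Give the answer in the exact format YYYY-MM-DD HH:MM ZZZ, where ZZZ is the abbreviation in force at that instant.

Query: 2020-09-21 20:53 UTC
Rule 1/2 (LXH, -08:15): 2020-01-16 17:54 UTC ≤ query < 2020-09-21 23:19 UTC
20·60 + 53 - 495 = 758 min
758 = 0·1440 + 758; 758 = 12·60 + 38 → 12:38, same day
→ 2020-09-21 12:38 LXH

2020-09-21 12:38 LXH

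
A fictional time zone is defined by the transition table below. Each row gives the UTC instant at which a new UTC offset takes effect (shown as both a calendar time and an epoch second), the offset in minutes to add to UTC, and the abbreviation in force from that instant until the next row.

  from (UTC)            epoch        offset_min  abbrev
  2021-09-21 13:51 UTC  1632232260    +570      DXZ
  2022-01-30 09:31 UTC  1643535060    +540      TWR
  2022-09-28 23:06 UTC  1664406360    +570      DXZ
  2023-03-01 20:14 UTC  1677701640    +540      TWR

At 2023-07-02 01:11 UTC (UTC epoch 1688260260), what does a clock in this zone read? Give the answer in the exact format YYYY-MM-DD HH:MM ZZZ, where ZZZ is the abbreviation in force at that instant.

Query: 2023-07-02 01:11 UTC
Rule 4/4 (TWR, +09:00): 2023-03-01 20:14 UTC ≤ query < +∞
1·60 + 11 + 540 = 611 min
611 = 0·1440 + 611; 611 = 10·60 + 11 → 10:11, same day
→ 2023-07-02 10:11 TWR

2023-07-02 10:11 TWR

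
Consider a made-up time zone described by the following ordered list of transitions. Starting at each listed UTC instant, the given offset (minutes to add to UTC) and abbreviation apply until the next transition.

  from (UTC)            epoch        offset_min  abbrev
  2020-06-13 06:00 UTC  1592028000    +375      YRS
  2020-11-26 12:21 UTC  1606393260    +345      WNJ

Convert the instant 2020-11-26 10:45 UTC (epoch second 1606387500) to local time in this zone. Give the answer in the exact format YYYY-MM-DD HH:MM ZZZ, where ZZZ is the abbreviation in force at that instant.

Query: 2020-11-26 10:45 UTC
Rule 1/2 (YRS, +06:15): 2020-06-13 06:00 UTC ≤ query < 2020-11-26 12:21 UTC
10·60 + 45 + 375 = 1020 min
1020 = 0·1440 + 1020; 1020 = 17·60 + 0 → 17:00, same day
→ 2020-11-26 17:00 YRS

2020-11-26 17:00 YRS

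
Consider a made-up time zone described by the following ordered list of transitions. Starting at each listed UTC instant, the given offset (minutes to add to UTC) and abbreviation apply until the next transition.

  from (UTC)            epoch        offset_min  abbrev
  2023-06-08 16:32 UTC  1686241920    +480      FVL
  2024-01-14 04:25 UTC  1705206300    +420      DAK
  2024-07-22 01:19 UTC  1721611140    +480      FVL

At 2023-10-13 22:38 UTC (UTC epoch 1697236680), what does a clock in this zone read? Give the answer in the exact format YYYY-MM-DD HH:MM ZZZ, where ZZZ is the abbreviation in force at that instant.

Query: 2023-10-13 22:38 UTC
Rule 1/3 (FVL, +08:00): 2023-06-08 16:32 UTC ≤ query < 2024-01-14 04:25 UTC
22·60 + 38 + 480 = 1838 min
1838 = 1·1440 + 398; 398 = 6·60 + 38 → 06:38, 2023-10-13 + 1 day = 2023-10-14
→ 2023-10-14 06:38 FVL

2023-10-14 06:38 FVL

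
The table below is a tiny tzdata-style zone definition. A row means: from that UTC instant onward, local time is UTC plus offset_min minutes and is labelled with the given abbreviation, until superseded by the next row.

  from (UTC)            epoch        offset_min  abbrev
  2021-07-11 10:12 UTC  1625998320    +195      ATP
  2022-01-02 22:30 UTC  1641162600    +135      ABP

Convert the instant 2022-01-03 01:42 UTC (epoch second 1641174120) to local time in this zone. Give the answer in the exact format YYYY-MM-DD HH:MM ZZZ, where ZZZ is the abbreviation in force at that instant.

Query: 2022-01-03 01:42 UTC
Rule 2/2 (ABP, +02:15): 2022-01-02 22:30 UTC ≤ query < +∞
1·60 + 42 + 135 = 237 min
237 = 0·1440 + 237; 237 = 3·60 + 57 → 03:57, same day
→ 2022-01-03 03:57 ABP

2022-01-03 03:57 ABP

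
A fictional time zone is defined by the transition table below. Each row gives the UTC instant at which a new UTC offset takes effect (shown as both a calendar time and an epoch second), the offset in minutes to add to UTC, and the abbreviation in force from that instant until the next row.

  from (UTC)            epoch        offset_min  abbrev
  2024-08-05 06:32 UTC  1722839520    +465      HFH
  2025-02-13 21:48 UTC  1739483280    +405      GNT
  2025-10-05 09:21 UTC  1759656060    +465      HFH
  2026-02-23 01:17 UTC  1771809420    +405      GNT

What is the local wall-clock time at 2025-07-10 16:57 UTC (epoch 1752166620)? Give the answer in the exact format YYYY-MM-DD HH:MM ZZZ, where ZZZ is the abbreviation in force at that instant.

Query: 2025-07-10 16:57 UTC
Rule 2/4 (GNT, +06:45): 2025-02-13 21:48 UTC ≤ query < 2025-10-05 09:21 UTC
16·60 + 57 + 405 = 1422 min
1422 = 0·1440 + 1422; 1422 = 23·60 + 42 → 23:42, same day
→ 2025-07-10 23:42 GNT

2025-07-10 23:42 GNT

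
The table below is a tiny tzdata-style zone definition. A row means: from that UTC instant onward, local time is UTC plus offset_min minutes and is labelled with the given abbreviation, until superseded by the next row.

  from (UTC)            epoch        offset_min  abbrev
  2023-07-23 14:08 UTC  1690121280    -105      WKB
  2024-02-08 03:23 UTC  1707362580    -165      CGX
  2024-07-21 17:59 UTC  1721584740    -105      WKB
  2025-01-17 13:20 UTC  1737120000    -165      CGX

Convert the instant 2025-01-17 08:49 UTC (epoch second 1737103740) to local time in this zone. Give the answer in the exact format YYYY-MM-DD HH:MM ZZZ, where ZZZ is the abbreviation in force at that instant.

Query: 2025-01-17 08:49 UTC
Rule 3/4 (WKB, -01:45): 2024-07-21 17:59 UTC ≤ query < 2025-01-17 13:20 UTC
8·60 + 49 - 105 = 424 min
424 = 0·1440 + 424; 424 = 7·60 + 4 → 07:04, same day
→ 2025-01-17 07:04 WKB

2025-01-17 07:04 WKB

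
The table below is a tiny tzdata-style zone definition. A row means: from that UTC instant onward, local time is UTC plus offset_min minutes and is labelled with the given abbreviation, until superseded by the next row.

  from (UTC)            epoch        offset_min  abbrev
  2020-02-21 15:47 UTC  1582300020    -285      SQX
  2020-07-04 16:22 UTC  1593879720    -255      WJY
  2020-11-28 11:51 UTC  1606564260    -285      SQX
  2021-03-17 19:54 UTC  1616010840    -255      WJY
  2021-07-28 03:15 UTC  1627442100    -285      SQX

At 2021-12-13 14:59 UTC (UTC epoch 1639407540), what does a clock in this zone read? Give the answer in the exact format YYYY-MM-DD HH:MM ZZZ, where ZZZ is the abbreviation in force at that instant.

Query: 2021-12-13 14:59 UTC
Rule 5/5 (SQX, -04:45): 2021-07-28 03:15 UTC ≤ query < +∞
14·60 + 59 - 285 = 614 min
614 = 0·1440 + 614; 614 = 10·60 + 14 → 10:14, same day
→ 2021-12-13 10:14 SQX

2021-12-13 10:14 SQX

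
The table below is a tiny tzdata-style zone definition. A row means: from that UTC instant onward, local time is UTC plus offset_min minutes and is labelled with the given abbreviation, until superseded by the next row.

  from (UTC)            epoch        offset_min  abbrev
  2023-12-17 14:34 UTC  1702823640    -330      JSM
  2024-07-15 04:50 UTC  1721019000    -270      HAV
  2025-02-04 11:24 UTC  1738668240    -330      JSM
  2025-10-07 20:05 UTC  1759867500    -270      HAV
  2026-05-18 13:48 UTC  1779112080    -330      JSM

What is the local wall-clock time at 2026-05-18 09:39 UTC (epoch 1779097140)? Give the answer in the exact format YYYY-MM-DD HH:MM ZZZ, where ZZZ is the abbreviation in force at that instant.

2026-05-18 05:09 HAV

Query: 2026-05-18 09:39 UTC
Rule 4/5 (HAV, -04:30): 2025-10-07 20:05 UTC ≤ query < 2026-05-18 13:48 UTC
9·60 + 39 - 270 = 309 min
309 = 0·1440 + 309; 309 = 5·60 + 9 → 05:09, same day
→ 2026-05-18 05:09 HAV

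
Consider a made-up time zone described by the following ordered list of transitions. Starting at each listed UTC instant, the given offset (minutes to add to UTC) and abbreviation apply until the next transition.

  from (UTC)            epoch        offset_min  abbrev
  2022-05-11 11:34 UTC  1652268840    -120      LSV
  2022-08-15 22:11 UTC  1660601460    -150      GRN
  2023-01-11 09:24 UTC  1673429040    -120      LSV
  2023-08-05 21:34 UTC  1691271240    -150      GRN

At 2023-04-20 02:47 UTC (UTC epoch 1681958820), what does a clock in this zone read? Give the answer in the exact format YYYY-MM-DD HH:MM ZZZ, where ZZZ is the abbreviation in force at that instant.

Query: 2023-04-20 02:47 UTC
Rule 3/4 (LSV, -02:00): 2023-01-11 09:24 UTC ≤ query < 2023-08-05 21:34 UTC
2·60 + 47 - 120 = 47 min
47 = 0·1440 + 47; 47 = 0·60 + 47 → 00:47, same day
→ 2023-04-20 00:47 LSV

2023-04-20 00:47 LSV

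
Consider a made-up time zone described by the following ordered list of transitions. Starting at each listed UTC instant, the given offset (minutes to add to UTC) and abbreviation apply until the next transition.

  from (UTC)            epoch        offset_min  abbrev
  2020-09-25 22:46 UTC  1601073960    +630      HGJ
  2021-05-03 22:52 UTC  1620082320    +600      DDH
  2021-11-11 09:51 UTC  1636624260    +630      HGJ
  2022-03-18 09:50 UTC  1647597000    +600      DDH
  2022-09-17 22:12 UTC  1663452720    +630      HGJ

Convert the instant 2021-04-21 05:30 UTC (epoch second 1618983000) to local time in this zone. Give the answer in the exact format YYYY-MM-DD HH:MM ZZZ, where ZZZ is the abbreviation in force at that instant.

Query: 2021-04-21 05:30 UTC
Rule 1/5 (HGJ, +10:30): 2020-09-25 22:46 UTC ≤ query < 2021-05-03 22:52 UTC
5·60 + 30 + 630 = 960 min
960 = 0·1440 + 960; 960 = 16·60 + 0 → 16:00, same day
→ 2021-04-21 16:00 HGJ

2021-04-21 16:00 HGJ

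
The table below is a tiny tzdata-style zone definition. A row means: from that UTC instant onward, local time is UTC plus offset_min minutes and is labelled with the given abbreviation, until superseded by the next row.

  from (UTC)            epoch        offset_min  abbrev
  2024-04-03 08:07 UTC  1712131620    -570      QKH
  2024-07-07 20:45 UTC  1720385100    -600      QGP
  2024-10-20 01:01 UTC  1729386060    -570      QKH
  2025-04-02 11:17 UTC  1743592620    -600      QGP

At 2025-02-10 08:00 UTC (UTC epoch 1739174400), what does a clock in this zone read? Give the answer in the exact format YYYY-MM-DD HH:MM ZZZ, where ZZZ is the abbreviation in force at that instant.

2025-02-09 22:30 QKH

Query: 2025-02-10 08:00 UTC
Rule 3/4 (QKH, -09:30): 2024-10-20 01:01 UTC ≤ query < 2025-04-02 11:17 UTC
8·60 + 0 - 570 = -90 min
-90 = -1·1440 + 1350; 1350 = 22·60 + 30 → 22:30, 2025-02-10 - 1 day = 2025-02-09
→ 2025-02-09 22:30 QKH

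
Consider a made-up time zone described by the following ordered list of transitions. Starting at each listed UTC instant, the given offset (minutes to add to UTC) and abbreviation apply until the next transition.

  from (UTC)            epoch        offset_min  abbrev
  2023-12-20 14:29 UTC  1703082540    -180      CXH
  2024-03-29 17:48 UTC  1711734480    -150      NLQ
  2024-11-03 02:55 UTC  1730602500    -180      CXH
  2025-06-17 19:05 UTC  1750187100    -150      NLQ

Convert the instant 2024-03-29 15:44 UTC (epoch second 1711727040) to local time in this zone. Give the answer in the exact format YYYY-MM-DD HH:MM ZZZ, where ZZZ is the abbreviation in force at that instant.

2024-03-29 12:44 CXH

Query: 2024-03-29 15:44 UTC
Rule 1/4 (CXH, -03:00): 2023-12-20 14:29 UTC ≤ query < 2024-03-29 17:48 UTC
15·60 + 44 - 180 = 764 min
764 = 0·1440 + 764; 764 = 12·60 + 44 → 12:44, same day
→ 2024-03-29 12:44 CXH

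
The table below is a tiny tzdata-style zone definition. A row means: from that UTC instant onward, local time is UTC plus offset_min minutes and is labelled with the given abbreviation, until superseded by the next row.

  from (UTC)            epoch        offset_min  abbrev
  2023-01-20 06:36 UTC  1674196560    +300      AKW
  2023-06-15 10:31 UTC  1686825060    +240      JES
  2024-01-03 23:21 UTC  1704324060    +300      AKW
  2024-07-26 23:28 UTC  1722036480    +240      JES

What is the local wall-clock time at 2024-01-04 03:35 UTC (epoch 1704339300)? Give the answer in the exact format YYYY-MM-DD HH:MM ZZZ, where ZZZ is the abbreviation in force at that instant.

2024-01-04 08:35 AKW

Query: 2024-01-04 03:35 UTC
Rule 3/4 (AKW, +05:00): 2024-01-03 23:21 UTC ≤ query < 2024-07-26 23:28 UTC
3·60 + 35 + 300 = 515 min
515 = 0·1440 + 515; 515 = 8·60 + 35 → 08:35, same day
→ 2024-01-04 08:35 AKW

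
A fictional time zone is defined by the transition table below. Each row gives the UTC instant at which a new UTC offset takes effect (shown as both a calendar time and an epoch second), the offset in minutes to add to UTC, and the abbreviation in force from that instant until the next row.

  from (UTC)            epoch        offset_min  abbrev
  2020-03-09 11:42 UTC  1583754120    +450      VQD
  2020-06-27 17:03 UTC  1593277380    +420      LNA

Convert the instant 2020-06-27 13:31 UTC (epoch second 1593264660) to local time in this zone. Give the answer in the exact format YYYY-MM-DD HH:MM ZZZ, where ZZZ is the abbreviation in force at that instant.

2020-06-27 21:01 VQD

Query: 2020-06-27 13:31 UTC
Rule 1/2 (VQD, +07:30): 2020-03-09 11:42 UTC ≤ query < 2020-06-27 17:03 UTC
13·60 + 31 + 450 = 1261 min
1261 = 0·1440 + 1261; 1261 = 21·60 + 1 → 21:01, same day
→ 2020-06-27 21:01 VQD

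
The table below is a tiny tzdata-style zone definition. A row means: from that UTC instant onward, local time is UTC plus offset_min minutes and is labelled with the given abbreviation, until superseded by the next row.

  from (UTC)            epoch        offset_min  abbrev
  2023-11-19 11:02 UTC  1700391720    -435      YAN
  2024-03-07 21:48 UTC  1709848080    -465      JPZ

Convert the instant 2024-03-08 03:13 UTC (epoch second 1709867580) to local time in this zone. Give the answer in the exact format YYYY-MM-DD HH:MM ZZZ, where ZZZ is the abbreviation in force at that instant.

Query: 2024-03-08 03:13 UTC
Rule 2/2 (JPZ, -07:45): 2024-03-07 21:48 UTC ≤ query < +∞
3·60 + 13 - 465 = -272 min
-272 = -1·1440 + 1168; 1168 = 19·60 + 28 → 19:28, 2024-03-08 - 1 day = 2024-03-07
→ 2024-03-07 19:28 JPZ

2024-03-07 19:28 JPZ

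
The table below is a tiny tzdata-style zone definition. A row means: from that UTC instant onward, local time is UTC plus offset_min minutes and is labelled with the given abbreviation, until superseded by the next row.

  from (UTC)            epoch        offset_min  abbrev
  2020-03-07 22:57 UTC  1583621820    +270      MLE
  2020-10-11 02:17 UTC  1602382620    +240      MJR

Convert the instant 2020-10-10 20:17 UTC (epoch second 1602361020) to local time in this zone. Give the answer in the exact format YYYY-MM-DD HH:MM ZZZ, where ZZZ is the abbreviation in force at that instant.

2020-10-11 00:47 MLE

Query: 2020-10-10 20:17 UTC
Rule 1/2 (MLE, +04:30): 2020-03-07 22:57 UTC ≤ query < 2020-10-11 02:17 UTC
20·60 + 17 + 270 = 1487 min
1487 = 1·1440 + 47; 47 = 0·60 + 47 → 00:47, 2020-10-10 + 1 day = 2020-10-11
→ 2020-10-11 00:47 MLE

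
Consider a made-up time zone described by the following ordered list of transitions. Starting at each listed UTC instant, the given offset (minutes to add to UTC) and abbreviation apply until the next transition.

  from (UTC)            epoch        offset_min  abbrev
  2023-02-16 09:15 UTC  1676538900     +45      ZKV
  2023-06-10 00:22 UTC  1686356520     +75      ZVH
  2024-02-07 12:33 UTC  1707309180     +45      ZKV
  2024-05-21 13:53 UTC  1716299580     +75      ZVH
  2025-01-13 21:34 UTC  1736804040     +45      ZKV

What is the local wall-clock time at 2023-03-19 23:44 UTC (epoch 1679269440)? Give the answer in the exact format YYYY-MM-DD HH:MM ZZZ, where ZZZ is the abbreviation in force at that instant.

Query: 2023-03-19 23:44 UTC
Rule 1/5 (ZKV, +00:45): 2023-02-16 09:15 UTC ≤ query < 2023-06-10 00:22 UTC
23·60 + 44 + 45 = 1469 min
1469 = 1·1440 + 29; 29 = 0·60 + 29 → 00:29, 2023-03-19 + 1 day = 2023-03-20
→ 2023-03-20 00:29 ZKV

2023-03-20 00:29 ZKV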